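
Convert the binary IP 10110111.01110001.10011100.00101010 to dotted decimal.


10110111 = 183
01110001 = 113
10011100 = 156
00101010 = 42
IP: 183.113.156.42


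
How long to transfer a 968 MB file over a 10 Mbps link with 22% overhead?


Effective throughput = 10 * (1 - 22/100) = 7.8 Mbps
File size in Mb = 968 * 8 = 7744 Mb
Time = 7744 / 7.8
Time = 992.8205 seconds


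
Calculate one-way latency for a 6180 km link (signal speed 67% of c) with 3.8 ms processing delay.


Speed = 0.67 * 3e5 km/s = 201000 km/s
Propagation delay = 6180 / 201000 = 0.0307 s = 30.7463 ms
Processing delay = 3.8 ms
Total one-way latency = 34.5463 ms


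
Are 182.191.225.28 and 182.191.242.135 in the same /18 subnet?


Mask: 255.255.192.0
182.191.225.28 AND mask = 182.191.192.0
182.191.242.135 AND mask = 182.191.192.0
Yes, same subnet (182.191.192.0)


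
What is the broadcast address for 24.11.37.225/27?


Network: 24.11.37.224/27
Host bits = 5
Set all host bits to 1:
Broadcast: 24.11.37.255


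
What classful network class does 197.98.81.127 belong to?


First octet: 197
Binary: 11000101
110xxxxx -> Class C (192-223)
Class C, default mask 255.255.255.0 (/24)


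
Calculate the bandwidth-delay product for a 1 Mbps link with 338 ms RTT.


BDP = bandwidth * RTT
= 1 Mbps * 338 ms
= 1 * 1e6 * 338 / 1000 bits
= 338000 bits
= 42250 bytes
= 41.2598 KB
BDP = 338000 bits (42250 bytes)


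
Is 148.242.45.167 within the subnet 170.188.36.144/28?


Subnet network: 170.188.36.144
Test IP AND mask: 148.242.45.160
No, 148.242.45.167 is not in 170.188.36.144/28


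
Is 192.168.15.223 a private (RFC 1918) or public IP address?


RFC 1918 private ranges:
  10.0.0.0/8 (10.0.0.0 - 10.255.255.255)
  172.16.0.0/12 (172.16.0.0 - 172.31.255.255)
  192.168.0.0/16 (192.168.0.0 - 192.168.255.255)
Private (in 192.168.0.0/16)


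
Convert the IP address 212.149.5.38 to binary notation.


212 = 11010100
149 = 10010101
5 = 00000101
38 = 00100110
Binary: 11010100.10010101.00000101.00100110


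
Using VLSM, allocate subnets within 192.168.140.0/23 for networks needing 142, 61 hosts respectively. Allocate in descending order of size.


142 hosts -> /24 (254 usable): 192.168.140.0/24
61 hosts -> /26 (62 usable): 192.168.141.0/26
Allocation: 192.168.140.0/24 (142 hosts, 254 usable); 192.168.141.0/26 (61 hosts, 62 usable)


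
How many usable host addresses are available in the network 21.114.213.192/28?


Host bits = 32 - 28 = 4
Total addresses = 2^4 = 16
Usable = total - 2 (network and broadcast)
Usable hosts: 14


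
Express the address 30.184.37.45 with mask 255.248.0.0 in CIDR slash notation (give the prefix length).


Binary: 11111111.11111000.00000000.00000000
Count leading 1s
Prefix: /13


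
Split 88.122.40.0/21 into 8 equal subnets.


New prefix = 21 + 3 = 24
Each subnet has 256 addresses
  88.122.40.0/24
  88.122.41.0/24
  88.122.42.0/24
  88.122.43.0/24
  88.122.44.0/24
  88.122.45.0/24
  88.122.46.0/24
  88.122.47.0/24
Subnets: 88.122.40.0/24, 88.122.41.0/24, 88.122.42.0/24, 88.122.43.0/24, 88.122.44.0/24, 88.122.45.0/24, 88.122.46.0/24, 88.122.47.0/24


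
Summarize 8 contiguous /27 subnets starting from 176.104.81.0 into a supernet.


Original prefix: /27
Number of subnets: 8 = 2^3
New prefix = 27 - 3 = 24
Supernet: 176.104.81.0/24


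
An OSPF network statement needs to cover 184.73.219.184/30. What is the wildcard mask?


Subnet mask: 255.255.255.252
Wildcard = 255.255.255.255 - subnet mask
255 - 255 = 0
255 - 255 = 0
255 - 255 = 0
255 - 252 = 3
Wildcard: 0.0.0.3


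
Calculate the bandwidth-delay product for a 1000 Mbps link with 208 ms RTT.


BDP = bandwidth * RTT
= 1000 Mbps * 208 ms
= 1000 * 1e6 * 208 / 1000 bits
= 208000000 bits
= 26000000 bytes
= 25390.625 KB
BDP = 208000000 bits (26000000 bytes)


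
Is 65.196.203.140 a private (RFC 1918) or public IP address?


RFC 1918 private ranges:
  10.0.0.0/8 (10.0.0.0 - 10.255.255.255)
  172.16.0.0/12 (172.16.0.0 - 172.31.255.255)
  192.168.0.0/16 (192.168.0.0 - 192.168.255.255)
Public (not in any RFC 1918 range)


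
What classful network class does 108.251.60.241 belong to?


First octet: 108
Binary: 01101100
0xxxxxxx -> Class A (1-126)
Class A, default mask 255.0.0.0 (/8)


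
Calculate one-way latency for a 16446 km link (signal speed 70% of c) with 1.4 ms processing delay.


Speed = 0.7 * 3e5 km/s = 210000 km/s
Propagation delay = 16446 / 210000 = 0.0783 s = 78.3143 ms
Processing delay = 1.4 ms
Total one-way latency = 79.7143 ms


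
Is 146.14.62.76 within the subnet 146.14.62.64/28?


Subnet network: 146.14.62.64
Test IP AND mask: 146.14.62.64
Yes, 146.14.62.76 is in 146.14.62.64/28


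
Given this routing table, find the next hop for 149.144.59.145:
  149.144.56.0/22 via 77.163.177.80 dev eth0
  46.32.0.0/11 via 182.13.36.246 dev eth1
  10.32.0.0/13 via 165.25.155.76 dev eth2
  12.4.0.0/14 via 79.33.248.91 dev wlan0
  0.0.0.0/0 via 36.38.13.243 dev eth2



Longest prefix match for 149.144.59.145:
  /22 149.144.56.0: MATCH
  /11 46.32.0.0: no
  /13 10.32.0.0: no
  /14 12.4.0.0: no
  /0 0.0.0.0: MATCH
Selected: next-hop 77.163.177.80 via eth0 (matched /22)


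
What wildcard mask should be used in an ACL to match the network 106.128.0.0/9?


Subnet mask: 255.128.0.0
Wildcard = 255.255.255.255 - subnet mask
255 - 255 = 0
255 - 128 = 127
255 - 0 = 255
255 - 0 = 255
Wildcard: 0.127.255.255


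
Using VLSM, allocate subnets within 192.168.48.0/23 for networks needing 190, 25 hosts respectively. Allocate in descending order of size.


190 hosts -> /24 (254 usable): 192.168.48.0/24
25 hosts -> /27 (30 usable): 192.168.49.0/27
Allocation: 192.168.48.0/24 (190 hosts, 254 usable); 192.168.49.0/27 (25 hosts, 30 usable)


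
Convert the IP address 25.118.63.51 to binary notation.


25 = 00011001
118 = 01110110
63 = 00111111
51 = 00110011
Binary: 00011001.01110110.00111111.00110011


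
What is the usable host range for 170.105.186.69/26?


Network: 170.105.186.64
Broadcast: 170.105.186.127
First usable = network + 1
Last usable = broadcast - 1
Range: 170.105.186.65 to 170.105.186.126


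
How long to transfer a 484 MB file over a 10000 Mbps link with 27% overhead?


Effective throughput = 10000 * (1 - 27/100) = 7300 Mbps
File size in Mb = 484 * 8 = 3872 Mb
Time = 3872 / 7300
Time = 0.5304 seconds


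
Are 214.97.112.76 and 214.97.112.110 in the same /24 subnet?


Mask: 255.255.255.0
214.97.112.76 AND mask = 214.97.112.0
214.97.112.110 AND mask = 214.97.112.0
Yes, same subnet (214.97.112.0)


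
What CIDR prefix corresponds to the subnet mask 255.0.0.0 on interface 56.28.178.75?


Binary: 11111111.00000000.00000000.00000000
Count leading 1s
Prefix: /8


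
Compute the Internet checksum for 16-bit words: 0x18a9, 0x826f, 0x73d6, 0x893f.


Sum all words (with carry folding):
+ 0x18a9 = 0x18a9
+ 0x826f = 0x9b18
+ 0x73d6 = 0x0eef
+ 0x893f = 0x982e
One's complement: ~0x982e
Checksum = 0x67d1


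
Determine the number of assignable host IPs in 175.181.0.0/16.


Host bits = 32 - 16 = 16
Total addresses = 2^16 = 65536
Usable = total - 2 (network and broadcast)
Usable hosts: 65534


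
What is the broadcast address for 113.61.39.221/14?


Network: 113.60.0.0/14
Host bits = 18
Set all host bits to 1:
Broadcast: 113.63.255.255


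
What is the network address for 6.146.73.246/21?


IP:   00000110.10010010.01001001.11110110
Mask: 11111111.11111111.11111000.00000000
AND operation:
Net:  00000110.10010010.01001000.00000000
Network: 6.146.72.0/21


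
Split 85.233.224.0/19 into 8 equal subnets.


New prefix = 19 + 3 = 22
Each subnet has 1024 addresses
  85.233.224.0/22
  85.233.228.0/22
  85.233.232.0/22
  85.233.236.0/22
  85.233.240.0/22
  85.233.244.0/22
  85.233.248.0/22
  85.233.252.0/22
Subnets: 85.233.224.0/22, 85.233.228.0/22, 85.233.232.0/22, 85.233.236.0/22, 85.233.240.0/22, 85.233.244.0/22, 85.233.248.0/22, 85.233.252.0/22


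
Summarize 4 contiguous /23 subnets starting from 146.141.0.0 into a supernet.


Original prefix: /23
Number of subnets: 4 = 2^2
New prefix = 23 - 2 = 21
Supernet: 146.141.0.0/21


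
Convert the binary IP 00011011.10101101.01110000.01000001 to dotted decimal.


00011011 = 27
10101101 = 173
01110000 = 112
01000001 = 65
IP: 27.173.112.65


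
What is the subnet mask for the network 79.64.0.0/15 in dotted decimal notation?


/15 means 15 network bits, 17 host bits
Binary: 11111111111111100000000000000000
Mask: 255.254.0.0


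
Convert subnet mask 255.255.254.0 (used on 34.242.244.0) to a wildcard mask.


Subnet mask: 255.255.254.0
Wildcard = 255.255.255.255 - subnet mask
255 - 255 = 0
255 - 255 = 0
255 - 254 = 1
255 - 0 = 255
Wildcard: 0.0.1.255


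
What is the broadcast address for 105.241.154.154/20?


Network: 105.241.144.0/20
Host bits = 12
Set all host bits to 1:
Broadcast: 105.241.159.255


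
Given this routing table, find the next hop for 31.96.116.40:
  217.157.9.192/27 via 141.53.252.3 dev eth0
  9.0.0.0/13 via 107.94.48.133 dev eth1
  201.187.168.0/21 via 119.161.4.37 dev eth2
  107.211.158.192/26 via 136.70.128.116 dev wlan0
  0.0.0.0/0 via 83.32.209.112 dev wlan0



Longest prefix match for 31.96.116.40:
  /27 217.157.9.192: no
  /13 9.0.0.0: no
  /21 201.187.168.0: no
  /26 107.211.158.192: no
  /0 0.0.0.0: MATCH
Selected: next-hop 83.32.209.112 via wlan0 (matched /0)


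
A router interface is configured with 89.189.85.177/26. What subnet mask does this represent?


/26 means 26 network bits, 6 host bits
Binary: 11111111111111111111111111000000
Mask: 255.255.255.192


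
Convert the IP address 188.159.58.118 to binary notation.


188 = 10111100
159 = 10011111
58 = 00111010
118 = 01110110
Binary: 10111100.10011111.00111010.01110110


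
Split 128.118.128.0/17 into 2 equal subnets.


New prefix = 17 + 1 = 18
Each subnet has 16384 addresses
  128.118.128.0/18
  128.118.192.0/18
Subnets: 128.118.128.0/18, 128.118.192.0/18


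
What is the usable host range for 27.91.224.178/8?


Network: 27.0.0.0
Broadcast: 27.255.255.255
First usable = network + 1
Last usable = broadcast - 1
Range: 27.0.0.1 to 27.255.255.254


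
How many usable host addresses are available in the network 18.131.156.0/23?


Host bits = 32 - 23 = 9
Total addresses = 2^9 = 512
Usable = total - 2 (network and broadcast)
Usable hosts: 510


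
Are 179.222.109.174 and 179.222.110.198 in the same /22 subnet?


Mask: 255.255.252.0
179.222.109.174 AND mask = 179.222.108.0
179.222.110.198 AND mask = 179.222.108.0
Yes, same subnet (179.222.108.0)


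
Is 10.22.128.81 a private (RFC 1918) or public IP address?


RFC 1918 private ranges:
  10.0.0.0/8 (10.0.0.0 - 10.255.255.255)
  172.16.0.0/12 (172.16.0.0 - 172.31.255.255)
  192.168.0.0/16 (192.168.0.0 - 192.168.255.255)
Private (in 10.0.0.0/8)


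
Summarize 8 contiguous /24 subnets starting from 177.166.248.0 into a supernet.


Original prefix: /24
Number of subnets: 8 = 2^3
New prefix = 24 - 3 = 21
Supernet: 177.166.248.0/21


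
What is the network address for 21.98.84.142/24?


IP:   00010101.01100010.01010100.10001110
Mask: 11111111.11111111.11111111.00000000
AND operation:
Net:  00010101.01100010.01010100.00000000
Network: 21.98.84.0/24


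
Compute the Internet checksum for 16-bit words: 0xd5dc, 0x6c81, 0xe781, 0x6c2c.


Sum all words (with carry folding):
+ 0xd5dc = 0xd5dc
+ 0x6c81 = 0x425e
+ 0xe781 = 0x29e0
+ 0x6c2c = 0x960c
One's complement: ~0x960c
Checksum = 0x69f3


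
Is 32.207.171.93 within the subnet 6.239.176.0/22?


Subnet network: 6.239.176.0
Test IP AND mask: 32.207.168.0
No, 32.207.171.93 is not in 6.239.176.0/22


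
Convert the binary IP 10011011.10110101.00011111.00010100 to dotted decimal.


10011011 = 155
10110101 = 181
00011111 = 31
00010100 = 20
IP: 155.181.31.20


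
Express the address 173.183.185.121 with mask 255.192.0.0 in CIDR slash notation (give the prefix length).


Binary: 11111111.11000000.00000000.00000000
Count leading 1s
Prefix: /10


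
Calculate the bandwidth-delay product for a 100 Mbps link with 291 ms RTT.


BDP = bandwidth * RTT
= 100 Mbps * 291 ms
= 100 * 1e6 * 291 / 1000 bits
= 29100000 bits
= 3637500 bytes
= 3552.2461 KB
BDP = 29100000 bits (3637500 bytes)


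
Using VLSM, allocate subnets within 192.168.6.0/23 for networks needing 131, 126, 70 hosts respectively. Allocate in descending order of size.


131 hosts -> /24 (254 usable): 192.168.6.0/24
126 hosts -> /25 (126 usable): 192.168.7.0/25
70 hosts -> /25 (126 usable): 192.168.7.128/25
Allocation: 192.168.6.0/24 (131 hosts, 254 usable); 192.168.7.0/25 (126 hosts, 126 usable); 192.168.7.128/25 (70 hosts, 126 usable)


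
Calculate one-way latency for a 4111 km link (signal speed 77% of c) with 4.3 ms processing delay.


Speed = 0.77 * 3e5 km/s = 231000 km/s
Propagation delay = 4111 / 231000 = 0.0178 s = 17.7965 ms
Processing delay = 4.3 ms
Total one-way latency = 22.0965 ms


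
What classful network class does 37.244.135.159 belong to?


First octet: 37
Binary: 00100101
0xxxxxxx -> Class A (1-126)
Class A, default mask 255.0.0.0 (/8)


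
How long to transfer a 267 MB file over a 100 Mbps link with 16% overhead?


Effective throughput = 100 * (1 - 16/100) = 84 Mbps
File size in Mb = 267 * 8 = 2136 Mb
Time = 2136 / 84
Time = 25.4286 seconds


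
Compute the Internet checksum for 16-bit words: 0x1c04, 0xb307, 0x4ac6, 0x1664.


Sum all words (with carry folding):
+ 0x1c04 = 0x1c04
+ 0xb307 = 0xcf0b
+ 0x4ac6 = 0x19d2
+ 0x1664 = 0x3036
One's complement: ~0x3036
Checksum = 0xcfc9


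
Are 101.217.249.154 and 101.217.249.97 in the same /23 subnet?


Mask: 255.255.254.0
101.217.249.154 AND mask = 101.217.248.0
101.217.249.97 AND mask = 101.217.248.0
Yes, same subnet (101.217.248.0)


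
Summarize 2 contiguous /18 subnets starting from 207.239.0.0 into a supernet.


Original prefix: /18
Number of subnets: 2 = 2^1
New prefix = 18 - 1 = 17
Supernet: 207.239.0.0/17


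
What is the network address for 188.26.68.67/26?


IP:   10111100.00011010.01000100.01000011
Mask: 11111111.11111111.11111111.11000000
AND operation:
Net:  10111100.00011010.01000100.01000000
Network: 188.26.68.64/26


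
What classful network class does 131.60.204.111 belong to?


First octet: 131
Binary: 10000011
10xxxxxx -> Class B (128-191)
Class B, default mask 255.255.0.0 (/16)


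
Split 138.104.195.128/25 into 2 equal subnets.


New prefix = 25 + 1 = 26
Each subnet has 64 addresses
  138.104.195.128/26
  138.104.195.192/26
Subnets: 138.104.195.128/26, 138.104.195.192/26


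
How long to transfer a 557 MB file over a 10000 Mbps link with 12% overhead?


Effective throughput = 10000 * (1 - 12/100) = 8800 Mbps
File size in Mb = 557 * 8 = 4456 Mb
Time = 4456 / 8800
Time = 0.5064 seconds


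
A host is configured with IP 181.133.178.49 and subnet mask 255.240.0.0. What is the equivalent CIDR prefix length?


Binary: 11111111.11110000.00000000.00000000
Count leading 1s
Prefix: /12


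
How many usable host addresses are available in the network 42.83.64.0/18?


Host bits = 32 - 18 = 14
Total addresses = 2^14 = 16384
Usable = total - 2 (network and broadcast)
Usable hosts: 16382


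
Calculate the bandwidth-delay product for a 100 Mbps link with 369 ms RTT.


BDP = bandwidth * RTT
= 100 Mbps * 369 ms
= 100 * 1e6 * 369 / 1000 bits
= 36900000 bits
= 4612500 bytes
= 4504.3945 KB
BDP = 36900000 bits (4612500 bytes)


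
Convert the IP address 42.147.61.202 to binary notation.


42 = 00101010
147 = 10010011
61 = 00111101
202 = 11001010
Binary: 00101010.10010011.00111101.11001010


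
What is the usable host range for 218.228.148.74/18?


Network: 218.228.128.0
Broadcast: 218.228.191.255
First usable = network + 1
Last usable = broadcast - 1
Range: 218.228.128.1 to 218.228.191.254


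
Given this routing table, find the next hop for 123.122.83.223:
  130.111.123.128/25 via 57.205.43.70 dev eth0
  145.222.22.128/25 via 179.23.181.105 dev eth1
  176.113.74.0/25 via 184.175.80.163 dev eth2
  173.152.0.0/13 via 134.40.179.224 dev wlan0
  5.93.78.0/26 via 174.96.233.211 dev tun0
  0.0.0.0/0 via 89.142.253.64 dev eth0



Longest prefix match for 123.122.83.223:
  /25 130.111.123.128: no
  /25 145.222.22.128: no
  /25 176.113.74.0: no
  /13 173.152.0.0: no
  /26 5.93.78.0: no
  /0 0.0.0.0: MATCH
Selected: next-hop 89.142.253.64 via eth0 (matched /0)


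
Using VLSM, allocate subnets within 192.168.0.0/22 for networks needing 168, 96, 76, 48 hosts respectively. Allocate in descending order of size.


168 hosts -> /24 (254 usable): 192.168.0.0/24
96 hosts -> /25 (126 usable): 192.168.1.0/25
76 hosts -> /25 (126 usable): 192.168.1.128/25
48 hosts -> /26 (62 usable): 192.168.2.0/26
Allocation: 192.168.0.0/24 (168 hosts, 254 usable); 192.168.1.0/25 (96 hosts, 126 usable); 192.168.1.128/25 (76 hosts, 126 usable); 192.168.2.0/26 (48 hosts, 62 usable)


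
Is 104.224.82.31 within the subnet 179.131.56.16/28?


Subnet network: 179.131.56.16
Test IP AND mask: 104.224.82.16
No, 104.224.82.31 is not in 179.131.56.16/28


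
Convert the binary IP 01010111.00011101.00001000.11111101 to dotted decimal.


01010111 = 87
00011101 = 29
00001000 = 8
11111101 = 253
IP: 87.29.8.253


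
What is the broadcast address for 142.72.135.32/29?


Network: 142.72.135.32/29
Host bits = 3
Set all host bits to 1:
Broadcast: 142.72.135.39


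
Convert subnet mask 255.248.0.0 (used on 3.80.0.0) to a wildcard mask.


Subnet mask: 255.248.0.0
Wildcard = 255.255.255.255 - subnet mask
255 - 255 = 0
255 - 248 = 7
255 - 0 = 255
255 - 0 = 255
Wildcard: 0.7.255.255


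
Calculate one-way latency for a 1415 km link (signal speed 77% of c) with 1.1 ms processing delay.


Speed = 0.77 * 3e5 km/s = 231000 km/s
Propagation delay = 1415 / 231000 = 0.0061 s = 6.1255 ms
Processing delay = 1.1 ms
Total one-way latency = 7.2255 ms


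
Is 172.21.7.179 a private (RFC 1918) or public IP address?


RFC 1918 private ranges:
  10.0.0.0/8 (10.0.0.0 - 10.255.255.255)
  172.16.0.0/12 (172.16.0.0 - 172.31.255.255)
  192.168.0.0/16 (192.168.0.0 - 192.168.255.255)
Private (in 172.16.0.0/12)


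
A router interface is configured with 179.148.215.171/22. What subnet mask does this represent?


/22 means 22 network bits, 10 host bits
Binary: 11111111111111111111110000000000
Mask: 255.255.252.0


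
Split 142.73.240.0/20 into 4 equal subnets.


New prefix = 20 + 2 = 22
Each subnet has 1024 addresses
  142.73.240.0/22
  142.73.244.0/22
  142.73.248.0/22
  142.73.252.0/22
Subnets: 142.73.240.0/22, 142.73.244.0/22, 142.73.248.0/22, 142.73.252.0/22


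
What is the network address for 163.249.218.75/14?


IP:   10100011.11111001.11011010.01001011
Mask: 11111111.11111100.00000000.00000000
AND operation:
Net:  10100011.11111000.00000000.00000000
Network: 163.248.0.0/14


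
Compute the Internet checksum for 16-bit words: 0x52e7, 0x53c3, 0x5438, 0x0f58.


Sum all words (with carry folding):
+ 0x52e7 = 0x52e7
+ 0x53c3 = 0xa6aa
+ 0x5438 = 0xfae2
+ 0x0f58 = 0x0a3b
One's complement: ~0x0a3b
Checksum = 0xf5c4


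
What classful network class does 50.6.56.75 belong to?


First octet: 50
Binary: 00110010
0xxxxxxx -> Class A (1-126)
Class A, default mask 255.0.0.0 (/8)


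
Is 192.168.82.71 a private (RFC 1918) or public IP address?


RFC 1918 private ranges:
  10.0.0.0/8 (10.0.0.0 - 10.255.255.255)
  172.16.0.0/12 (172.16.0.0 - 172.31.255.255)
  192.168.0.0/16 (192.168.0.0 - 192.168.255.255)
Private (in 192.168.0.0/16)


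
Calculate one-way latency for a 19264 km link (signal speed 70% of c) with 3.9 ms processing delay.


Speed = 0.7 * 3e5 km/s = 210000 km/s
Propagation delay = 19264 / 210000 = 0.0917 s = 91.7333 ms
Processing delay = 3.9 ms
Total one-way latency = 95.6333 ms


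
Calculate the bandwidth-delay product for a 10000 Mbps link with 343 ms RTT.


BDP = bandwidth * RTT
= 10000 Mbps * 343 ms
= 10000 * 1e6 * 343 / 1000 bits
= 3430000000 bits
= 428750000 bytes
= 418701.1719 KB
BDP = 3430000000 bits (428750000 bytes)


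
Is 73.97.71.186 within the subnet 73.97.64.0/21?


Subnet network: 73.97.64.0
Test IP AND mask: 73.97.64.0
Yes, 73.97.71.186 is in 73.97.64.0/21


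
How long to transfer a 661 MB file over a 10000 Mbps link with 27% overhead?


Effective throughput = 10000 * (1 - 27/100) = 7300 Mbps
File size in Mb = 661 * 8 = 5288 Mb
Time = 5288 / 7300
Time = 0.7244 seconds


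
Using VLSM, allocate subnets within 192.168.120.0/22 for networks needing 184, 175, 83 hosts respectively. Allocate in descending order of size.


184 hosts -> /24 (254 usable): 192.168.120.0/24
175 hosts -> /24 (254 usable): 192.168.121.0/24
83 hosts -> /25 (126 usable): 192.168.122.0/25
Allocation: 192.168.120.0/24 (184 hosts, 254 usable); 192.168.121.0/24 (175 hosts, 254 usable); 192.168.122.0/25 (83 hosts, 126 usable)


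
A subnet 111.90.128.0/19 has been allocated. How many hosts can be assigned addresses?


Host bits = 32 - 19 = 13
Total addresses = 2^13 = 8192
Usable = total - 2 (network and broadcast)
Usable hosts: 8190


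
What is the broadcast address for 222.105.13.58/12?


Network: 222.96.0.0/12
Host bits = 20
Set all host bits to 1:
Broadcast: 222.111.255.255


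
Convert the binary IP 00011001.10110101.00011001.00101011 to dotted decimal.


00011001 = 25
10110101 = 181
00011001 = 25
00101011 = 43
IP: 25.181.25.43


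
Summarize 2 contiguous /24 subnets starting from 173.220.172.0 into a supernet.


Original prefix: /24
Number of subnets: 2 = 2^1
New prefix = 24 - 1 = 23
Supernet: 173.220.172.0/23


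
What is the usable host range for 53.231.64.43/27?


Network: 53.231.64.32
Broadcast: 53.231.64.63
First usable = network + 1
Last usable = broadcast - 1
Range: 53.231.64.33 to 53.231.64.62


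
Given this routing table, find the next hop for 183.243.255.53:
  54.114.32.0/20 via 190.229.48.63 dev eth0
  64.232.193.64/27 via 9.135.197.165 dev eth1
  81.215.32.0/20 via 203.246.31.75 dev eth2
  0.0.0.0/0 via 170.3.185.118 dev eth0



Longest prefix match for 183.243.255.53:
  /20 54.114.32.0: no
  /27 64.232.193.64: no
  /20 81.215.32.0: no
  /0 0.0.0.0: MATCH
Selected: next-hop 170.3.185.118 via eth0 (matched /0)


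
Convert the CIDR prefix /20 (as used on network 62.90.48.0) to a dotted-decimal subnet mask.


/20 means 20 network bits, 12 host bits
Binary: 11111111111111111111000000000000
Mask: 255.255.240.0


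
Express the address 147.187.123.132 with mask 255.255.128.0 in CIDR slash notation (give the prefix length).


Binary: 11111111.11111111.10000000.00000000
Count leading 1s
Prefix: /17


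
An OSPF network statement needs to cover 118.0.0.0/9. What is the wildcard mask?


Subnet mask: 255.128.0.0
Wildcard = 255.255.255.255 - subnet mask
255 - 255 = 0
255 - 128 = 127
255 - 0 = 255
255 - 0 = 255
Wildcard: 0.127.255.255


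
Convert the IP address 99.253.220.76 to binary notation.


99 = 01100011
253 = 11111101
220 = 11011100
76 = 01001100
Binary: 01100011.11111101.11011100.01001100


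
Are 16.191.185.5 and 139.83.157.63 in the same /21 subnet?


Mask: 255.255.248.0
16.191.185.5 AND mask = 16.191.184.0
139.83.157.63 AND mask = 139.83.152.0
No, different subnets (16.191.184.0 vs 139.83.152.0)


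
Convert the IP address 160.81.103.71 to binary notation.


160 = 10100000
81 = 01010001
103 = 01100111
71 = 01000111
Binary: 10100000.01010001.01100111.01000111


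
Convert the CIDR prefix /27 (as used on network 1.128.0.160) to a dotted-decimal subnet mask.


/27 means 27 network bits, 5 host bits
Binary: 11111111111111111111111111100000
Mask: 255.255.255.224


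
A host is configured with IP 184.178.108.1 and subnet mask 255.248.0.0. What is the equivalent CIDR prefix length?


Binary: 11111111.11111000.00000000.00000000
Count leading 1s
Prefix: /13


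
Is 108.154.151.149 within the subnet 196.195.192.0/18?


Subnet network: 196.195.192.0
Test IP AND mask: 108.154.128.0
No, 108.154.151.149 is not in 196.195.192.0/18


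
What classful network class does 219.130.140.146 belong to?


First octet: 219
Binary: 11011011
110xxxxx -> Class C (192-223)
Class C, default mask 255.255.255.0 (/24)


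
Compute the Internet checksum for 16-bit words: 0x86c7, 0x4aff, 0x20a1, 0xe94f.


Sum all words (with carry folding):
+ 0x86c7 = 0x86c7
+ 0x4aff = 0xd1c6
+ 0x20a1 = 0xf267
+ 0xe94f = 0xdbb7
One's complement: ~0xdbb7
Checksum = 0x2448


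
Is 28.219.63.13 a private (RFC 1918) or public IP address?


RFC 1918 private ranges:
  10.0.0.0/8 (10.0.0.0 - 10.255.255.255)
  172.16.0.0/12 (172.16.0.0 - 172.31.255.255)
  192.168.0.0/16 (192.168.0.0 - 192.168.255.255)
Public (not in any RFC 1918 range)


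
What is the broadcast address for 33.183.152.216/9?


Network: 33.128.0.0/9
Host bits = 23
Set all host bits to 1:
Broadcast: 33.255.255.255


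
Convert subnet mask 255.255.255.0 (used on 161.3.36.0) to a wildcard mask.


Subnet mask: 255.255.255.0
Wildcard = 255.255.255.255 - subnet mask
255 - 255 = 0
255 - 255 = 0
255 - 255 = 0
255 - 0 = 255
Wildcard: 0.0.0.255


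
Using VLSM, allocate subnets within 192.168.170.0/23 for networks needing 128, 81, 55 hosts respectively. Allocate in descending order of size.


128 hosts -> /24 (254 usable): 192.168.170.0/24
81 hosts -> /25 (126 usable): 192.168.171.0/25
55 hosts -> /26 (62 usable): 192.168.171.128/26
Allocation: 192.168.170.0/24 (128 hosts, 254 usable); 192.168.171.0/25 (81 hosts, 126 usable); 192.168.171.128/26 (55 hosts, 62 usable)


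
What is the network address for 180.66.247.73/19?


IP:   10110100.01000010.11110111.01001001
Mask: 11111111.11111111.11100000.00000000
AND operation:
Net:  10110100.01000010.11100000.00000000
Network: 180.66.224.0/19


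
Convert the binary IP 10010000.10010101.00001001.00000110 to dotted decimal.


10010000 = 144
10010101 = 149
00001001 = 9
00000110 = 6
IP: 144.149.9.6


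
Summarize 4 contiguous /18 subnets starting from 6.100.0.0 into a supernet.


Original prefix: /18
Number of subnets: 4 = 2^2
New prefix = 18 - 2 = 16
Supernet: 6.100.0.0/16


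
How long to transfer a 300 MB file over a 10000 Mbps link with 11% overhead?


Effective throughput = 10000 * (1 - 11/100) = 8900 Mbps
File size in Mb = 300 * 8 = 2400 Mb
Time = 2400 / 8900
Time = 0.2697 seconds


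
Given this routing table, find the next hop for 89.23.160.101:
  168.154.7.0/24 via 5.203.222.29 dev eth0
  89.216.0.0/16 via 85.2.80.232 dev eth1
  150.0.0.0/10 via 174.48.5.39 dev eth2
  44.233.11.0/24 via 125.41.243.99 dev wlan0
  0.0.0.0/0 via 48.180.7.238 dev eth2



Longest prefix match for 89.23.160.101:
  /24 168.154.7.0: no
  /16 89.216.0.0: no
  /10 150.0.0.0: no
  /24 44.233.11.0: no
  /0 0.0.0.0: MATCH
Selected: next-hop 48.180.7.238 via eth2 (matched /0)


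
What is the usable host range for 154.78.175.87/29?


Network: 154.78.175.80
Broadcast: 154.78.175.87
First usable = network + 1
Last usable = broadcast - 1
Range: 154.78.175.81 to 154.78.175.86


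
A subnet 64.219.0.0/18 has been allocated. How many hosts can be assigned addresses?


Host bits = 32 - 18 = 14
Total addresses = 2^14 = 16384
Usable = total - 2 (network and broadcast)
Usable hosts: 16382


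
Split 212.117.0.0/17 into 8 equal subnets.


New prefix = 17 + 3 = 20
Each subnet has 4096 addresses
  212.117.0.0/20
  212.117.16.0/20
  212.117.32.0/20
  212.117.48.0/20
  212.117.64.0/20
  212.117.80.0/20
  212.117.96.0/20
  212.117.112.0/20
Subnets: 212.117.0.0/20, 212.117.16.0/20, 212.117.32.0/20, 212.117.48.0/20, 212.117.64.0/20, 212.117.80.0/20, 212.117.96.0/20, 212.117.112.0/20


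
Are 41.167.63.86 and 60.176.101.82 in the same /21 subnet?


Mask: 255.255.248.0
41.167.63.86 AND mask = 41.167.56.0
60.176.101.82 AND mask = 60.176.96.0
No, different subnets (41.167.56.0 vs 60.176.96.0)


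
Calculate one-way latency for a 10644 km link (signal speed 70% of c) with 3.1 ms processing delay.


Speed = 0.7 * 3e5 km/s = 210000 km/s
Propagation delay = 10644 / 210000 = 0.0507 s = 50.6857 ms
Processing delay = 3.1 ms
Total one-way latency = 53.7857 ms


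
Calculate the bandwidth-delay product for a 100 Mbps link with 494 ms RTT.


BDP = bandwidth * RTT
= 100 Mbps * 494 ms
= 100 * 1e6 * 494 / 1000 bits
= 49400000 bits
= 6175000 bytes
= 6030.2734 KB
BDP = 49400000 bits (6175000 bytes)


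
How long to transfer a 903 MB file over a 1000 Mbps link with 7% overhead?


Effective throughput = 1000 * (1 - 7/100) = 930.0 Mbps
File size in Mb = 903 * 8 = 7224 Mb
Time = 7224 / 930.0
Time = 7.7677 seconds


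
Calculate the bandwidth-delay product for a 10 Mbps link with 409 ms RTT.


BDP = bandwidth * RTT
= 10 Mbps * 409 ms
= 10 * 1e6 * 409 / 1000 bits
= 4090000 bits
= 511250 bytes
= 499.2676 KB
BDP = 4090000 bits (511250 bytes)


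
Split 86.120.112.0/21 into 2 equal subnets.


New prefix = 21 + 1 = 22
Each subnet has 1024 addresses
  86.120.112.0/22
  86.120.116.0/22
Subnets: 86.120.112.0/22, 86.120.116.0/22


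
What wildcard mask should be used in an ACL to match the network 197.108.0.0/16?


Subnet mask: 255.255.0.0
Wildcard = 255.255.255.255 - subnet mask
255 - 255 = 0
255 - 255 = 0
255 - 0 = 255
255 - 0 = 255
Wildcard: 0.0.255.255


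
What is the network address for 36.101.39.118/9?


IP:   00100100.01100101.00100111.01110110
Mask: 11111111.10000000.00000000.00000000
AND operation:
Net:  00100100.00000000.00000000.00000000
Network: 36.0.0.0/9


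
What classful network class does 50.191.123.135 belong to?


First octet: 50
Binary: 00110010
0xxxxxxx -> Class A (1-126)
Class A, default mask 255.0.0.0 (/8)


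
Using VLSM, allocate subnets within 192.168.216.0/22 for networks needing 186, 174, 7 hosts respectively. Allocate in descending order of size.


186 hosts -> /24 (254 usable): 192.168.216.0/24
174 hosts -> /24 (254 usable): 192.168.217.0/24
7 hosts -> /28 (14 usable): 192.168.218.0/28
Allocation: 192.168.216.0/24 (186 hosts, 254 usable); 192.168.217.0/24 (174 hosts, 254 usable); 192.168.218.0/28 (7 hosts, 14 usable)


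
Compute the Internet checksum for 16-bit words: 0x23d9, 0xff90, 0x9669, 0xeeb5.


Sum all words (with carry folding):
+ 0x23d9 = 0x23d9
+ 0xff90 = 0x236a
+ 0x9669 = 0xb9d3
+ 0xeeb5 = 0xa889
One's complement: ~0xa889
Checksum = 0x5776


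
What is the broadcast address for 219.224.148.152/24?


Network: 219.224.148.0/24
Host bits = 8
Set all host bits to 1:
Broadcast: 219.224.148.255


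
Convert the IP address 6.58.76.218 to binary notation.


6 = 00000110
58 = 00111010
76 = 01001100
218 = 11011010
Binary: 00000110.00111010.01001100.11011010


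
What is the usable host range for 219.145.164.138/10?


Network: 219.128.0.0
Broadcast: 219.191.255.255
First usable = network + 1
Last usable = broadcast - 1
Range: 219.128.0.1 to 219.191.255.254


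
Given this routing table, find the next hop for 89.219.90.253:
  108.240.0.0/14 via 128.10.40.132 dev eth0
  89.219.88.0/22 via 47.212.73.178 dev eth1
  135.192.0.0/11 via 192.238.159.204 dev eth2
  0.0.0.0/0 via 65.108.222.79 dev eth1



Longest prefix match for 89.219.90.253:
  /14 108.240.0.0: no
  /22 89.219.88.0: MATCH
  /11 135.192.0.0: no
  /0 0.0.0.0: MATCH
Selected: next-hop 47.212.73.178 via eth1 (matched /22)


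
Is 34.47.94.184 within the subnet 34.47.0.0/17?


Subnet network: 34.47.0.0
Test IP AND mask: 34.47.0.0
Yes, 34.47.94.184 is in 34.47.0.0/17


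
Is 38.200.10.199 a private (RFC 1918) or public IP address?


RFC 1918 private ranges:
  10.0.0.0/8 (10.0.0.0 - 10.255.255.255)
  172.16.0.0/12 (172.16.0.0 - 172.31.255.255)
  192.168.0.0/16 (192.168.0.0 - 192.168.255.255)
Public (not in any RFC 1918 range)


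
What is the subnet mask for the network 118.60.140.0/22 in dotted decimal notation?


/22 means 22 network bits, 10 host bits
Binary: 11111111111111111111110000000000
Mask: 255.255.252.0


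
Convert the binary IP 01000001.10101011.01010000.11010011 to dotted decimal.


01000001 = 65
10101011 = 171
01010000 = 80
11010011 = 211
IP: 65.171.80.211


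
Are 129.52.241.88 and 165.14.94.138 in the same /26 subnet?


Mask: 255.255.255.192
129.52.241.88 AND mask = 129.52.241.64
165.14.94.138 AND mask = 165.14.94.128
No, different subnets (129.52.241.64 vs 165.14.94.128)


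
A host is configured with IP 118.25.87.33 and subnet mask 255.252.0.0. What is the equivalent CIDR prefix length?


Binary: 11111111.11111100.00000000.00000000
Count leading 1s
Prefix: /14


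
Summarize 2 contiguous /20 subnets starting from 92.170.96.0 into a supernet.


Original prefix: /20
Number of subnets: 2 = 2^1
New prefix = 20 - 1 = 19
Supernet: 92.170.96.0/19


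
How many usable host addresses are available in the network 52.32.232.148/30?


Host bits = 32 - 30 = 2
Total addresses = 2^2 = 4
Usable = total - 2 (network and broadcast)
Usable hosts: 2


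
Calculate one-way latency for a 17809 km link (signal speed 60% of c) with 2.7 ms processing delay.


Speed = 0.6 * 3e5 km/s = 180000 km/s
Propagation delay = 17809 / 180000 = 0.0989 s = 98.9389 ms
Processing delay = 2.7 ms
Total one-way latency = 101.6389 ms


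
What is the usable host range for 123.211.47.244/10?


Network: 123.192.0.0
Broadcast: 123.255.255.255
First usable = network + 1
Last usable = broadcast - 1
Range: 123.192.0.1 to 123.255.255.254


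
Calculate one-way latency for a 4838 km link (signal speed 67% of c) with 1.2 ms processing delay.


Speed = 0.67 * 3e5 km/s = 201000 km/s
Propagation delay = 4838 / 201000 = 0.0241 s = 24.0697 ms
Processing delay = 1.2 ms
Total one-way latency = 25.2697 ms


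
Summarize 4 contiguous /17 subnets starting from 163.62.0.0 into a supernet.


Original prefix: /17
Number of subnets: 4 = 2^2
New prefix = 17 - 2 = 15
Supernet: 163.62.0.0/15


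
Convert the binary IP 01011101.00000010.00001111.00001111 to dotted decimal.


01011101 = 93
00000010 = 2
00001111 = 15
00001111 = 15
IP: 93.2.15.15


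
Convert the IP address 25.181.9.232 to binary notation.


25 = 00011001
181 = 10110101
9 = 00001001
232 = 11101000
Binary: 00011001.10110101.00001001.11101000


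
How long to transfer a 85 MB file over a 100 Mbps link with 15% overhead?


Effective throughput = 100 * (1 - 15/100) = 85 Mbps
File size in Mb = 85 * 8 = 680 Mb
Time = 680 / 85
Time = 8 seconds


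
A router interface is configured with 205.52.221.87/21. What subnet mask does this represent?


/21 means 21 network bits, 11 host bits
Binary: 11111111111111111111100000000000
Mask: 255.255.248.0


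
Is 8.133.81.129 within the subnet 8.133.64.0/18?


Subnet network: 8.133.64.0
Test IP AND mask: 8.133.64.0
Yes, 8.133.81.129 is in 8.133.64.0/18


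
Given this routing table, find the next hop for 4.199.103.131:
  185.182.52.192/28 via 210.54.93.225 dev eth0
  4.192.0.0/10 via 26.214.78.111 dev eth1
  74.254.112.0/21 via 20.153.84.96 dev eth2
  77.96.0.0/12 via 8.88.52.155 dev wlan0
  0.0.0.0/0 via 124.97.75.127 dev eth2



Longest prefix match for 4.199.103.131:
  /28 185.182.52.192: no
  /10 4.192.0.0: MATCH
  /21 74.254.112.0: no
  /12 77.96.0.0: no
  /0 0.0.0.0: MATCH
Selected: next-hop 26.214.78.111 via eth1 (matched /10)


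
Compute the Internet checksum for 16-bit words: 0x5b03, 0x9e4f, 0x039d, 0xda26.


Sum all words (with carry folding):
+ 0x5b03 = 0x5b03
+ 0x9e4f = 0xf952
+ 0x039d = 0xfcef
+ 0xda26 = 0xd716
One's complement: ~0xd716
Checksum = 0x28e9


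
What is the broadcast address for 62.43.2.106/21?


Network: 62.43.0.0/21
Host bits = 11
Set all host bits to 1:
Broadcast: 62.43.7.255


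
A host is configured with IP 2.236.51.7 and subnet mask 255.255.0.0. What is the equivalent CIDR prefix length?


Binary: 11111111.11111111.00000000.00000000
Count leading 1s
Prefix: /16


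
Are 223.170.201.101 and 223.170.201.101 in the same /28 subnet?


Mask: 255.255.255.240
223.170.201.101 AND mask = 223.170.201.96
223.170.201.101 AND mask = 223.170.201.96
Yes, same subnet (223.170.201.96)


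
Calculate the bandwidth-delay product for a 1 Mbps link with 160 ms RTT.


BDP = bandwidth * RTT
= 1 Mbps * 160 ms
= 1 * 1e6 * 160 / 1000 bits
= 160000 bits
= 20000 bytes
= 19.5312 KB
BDP = 160000 bits (20000 bytes)


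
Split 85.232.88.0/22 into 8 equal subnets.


New prefix = 22 + 3 = 25
Each subnet has 128 addresses
  85.232.88.0/25
  85.232.88.128/25
  85.232.89.0/25
  85.232.89.128/25
  85.232.90.0/25
  85.232.90.128/25
  85.232.91.0/25
  85.232.91.128/25
Subnets: 85.232.88.0/25, 85.232.88.128/25, 85.232.89.0/25, 85.232.89.128/25, 85.232.90.0/25, 85.232.90.128/25, 85.232.91.0/25, 85.232.91.128/25


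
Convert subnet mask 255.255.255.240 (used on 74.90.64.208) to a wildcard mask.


Subnet mask: 255.255.255.240
Wildcard = 255.255.255.255 - subnet mask
255 - 255 = 0
255 - 255 = 0
255 - 255 = 0
255 - 240 = 15
Wildcard: 0.0.0.15


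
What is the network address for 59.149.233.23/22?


IP:   00111011.10010101.11101001.00010111
Mask: 11111111.11111111.11111100.00000000
AND operation:
Net:  00111011.10010101.11101000.00000000
Network: 59.149.232.0/22


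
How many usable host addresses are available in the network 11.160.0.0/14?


Host bits = 32 - 14 = 18
Total addresses = 2^18 = 262144
Usable = total - 2 (network and broadcast)
Usable hosts: 262142


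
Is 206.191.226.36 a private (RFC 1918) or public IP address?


RFC 1918 private ranges:
  10.0.0.0/8 (10.0.0.0 - 10.255.255.255)
  172.16.0.0/12 (172.16.0.0 - 172.31.255.255)
  192.168.0.0/16 (192.168.0.0 - 192.168.255.255)
Public (not in any RFC 1918 range)


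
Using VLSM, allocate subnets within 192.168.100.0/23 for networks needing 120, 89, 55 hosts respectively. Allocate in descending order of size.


120 hosts -> /25 (126 usable): 192.168.100.0/25
89 hosts -> /25 (126 usable): 192.168.100.128/25
55 hosts -> /26 (62 usable): 192.168.101.0/26
Allocation: 192.168.100.0/25 (120 hosts, 126 usable); 192.168.100.128/25 (89 hosts, 126 usable); 192.168.101.0/26 (55 hosts, 62 usable)


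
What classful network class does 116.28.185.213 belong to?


First octet: 116
Binary: 01110100
0xxxxxxx -> Class A (1-126)
Class A, default mask 255.0.0.0 (/8)


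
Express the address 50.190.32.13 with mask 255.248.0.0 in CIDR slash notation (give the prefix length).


Binary: 11111111.11111000.00000000.00000000
Count leading 1s
Prefix: /13


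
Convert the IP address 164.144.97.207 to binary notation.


164 = 10100100
144 = 10010000
97 = 01100001
207 = 11001111
Binary: 10100100.10010000.01100001.11001111


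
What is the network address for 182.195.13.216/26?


IP:   10110110.11000011.00001101.11011000
Mask: 11111111.11111111.11111111.11000000
AND operation:
Net:  10110110.11000011.00001101.11000000
Network: 182.195.13.192/26


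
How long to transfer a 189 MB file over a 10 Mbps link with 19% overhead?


Effective throughput = 10 * (1 - 19/100) = 8.1 Mbps
File size in Mb = 189 * 8 = 1512 Mb
Time = 1512 / 8.1
Time = 186.6667 seconds


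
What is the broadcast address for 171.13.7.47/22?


Network: 171.13.4.0/22
Host bits = 10
Set all host bits to 1:
Broadcast: 171.13.7.255


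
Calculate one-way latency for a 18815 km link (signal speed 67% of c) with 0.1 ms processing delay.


Speed = 0.67 * 3e5 km/s = 201000 km/s
Propagation delay = 18815 / 201000 = 0.0936 s = 93.607 ms
Processing delay = 0.1 ms
Total one-way latency = 93.707 ms


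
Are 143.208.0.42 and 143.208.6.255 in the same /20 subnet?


Mask: 255.255.240.0
143.208.0.42 AND mask = 143.208.0.0
143.208.6.255 AND mask = 143.208.0.0
Yes, same subnet (143.208.0.0)


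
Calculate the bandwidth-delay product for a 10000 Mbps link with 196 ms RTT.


BDP = bandwidth * RTT
= 10000 Mbps * 196 ms
= 10000 * 1e6 * 196 / 1000 bits
= 1960000000 bits
= 245000000 bytes
= 239257.8125 KB
BDP = 1960000000 bits (245000000 bytes)
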